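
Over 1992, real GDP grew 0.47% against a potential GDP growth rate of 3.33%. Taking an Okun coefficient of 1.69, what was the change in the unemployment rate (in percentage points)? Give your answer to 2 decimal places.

1.69 percentage points

Growth-rate Okun's law: g_Y = g_Y* - β × Δu, so Δu = (g_Y* - g_Y)/β.
Δu = (3.33 - 0.47)/1.69 = 2.86/1.69 = 1.69 percentage points.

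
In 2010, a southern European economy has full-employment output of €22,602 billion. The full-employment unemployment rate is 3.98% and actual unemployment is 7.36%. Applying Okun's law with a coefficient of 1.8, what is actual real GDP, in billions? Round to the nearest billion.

€21,227 billion

Unemployment gap = 7.36 - 3.98 = 3.38 points, so the output gap is -1.8 × 3.38 = -6.084%.
Actual GDP = 22602 × (1 - 6.084/100) = 22602 × 0.93916 ≈ 21227 billion.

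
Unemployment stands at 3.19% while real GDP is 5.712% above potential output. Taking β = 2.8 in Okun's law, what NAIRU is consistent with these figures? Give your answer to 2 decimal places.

5.23%

From Okun's law, u - u* = -(output gap)/β = -(5.712)/2.8 = -2.04 points.
So u* = 3.19 + 2.04 = 5.23%.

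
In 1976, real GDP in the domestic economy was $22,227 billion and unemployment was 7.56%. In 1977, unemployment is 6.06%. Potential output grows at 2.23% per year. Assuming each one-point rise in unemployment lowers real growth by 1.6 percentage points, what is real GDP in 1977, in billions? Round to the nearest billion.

$23,256 billion

Δu = 6.06 - 7.56 = -1.5 points.
Okun's law (growth form): g_Y = g_Y* - β × Δu = 2.23 - 1.6 × (-1.50) = 2.23 + 2.4 = 4.63%.
Real GDP in the next year = 22227 × (1 + 4.63/100) = 22227 × 1.0463 ≈ 23256 billion.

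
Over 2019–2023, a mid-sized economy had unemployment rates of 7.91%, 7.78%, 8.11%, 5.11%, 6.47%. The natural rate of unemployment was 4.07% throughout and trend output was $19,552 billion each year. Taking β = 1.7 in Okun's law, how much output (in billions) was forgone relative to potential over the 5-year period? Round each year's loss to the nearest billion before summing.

Year 2019: gap = -1.7 × (7.91 - 4.07) = -6.528%, loss ≈ 19552 × 6.528/100 ≈ 1276.
Year 2020: gap = -1.7 × (7.78 - 4.07) = -6.307%, loss ≈ 19552 × 6.307/100 ≈ 1233.
Year 2021: gap = -1.7 × (8.11 - 4.07) = -6.868%, loss ≈ 19552 × 6.868/100 ≈ 1343.
Year 2022: gap = -1.7 × (5.11 - 4.07) = -1.768%, loss ≈ 19552 × 1.768/100 ≈ 346.
Year 2023: gap = -1.7 × (6.47 - 4.07) = -4.08%, loss ≈ 19552 × 4.08/100 ≈ 798.
Total lost output = 1276 + 1233 + 1343 + 346 + 798 = 4996 billion.

$4,996 billion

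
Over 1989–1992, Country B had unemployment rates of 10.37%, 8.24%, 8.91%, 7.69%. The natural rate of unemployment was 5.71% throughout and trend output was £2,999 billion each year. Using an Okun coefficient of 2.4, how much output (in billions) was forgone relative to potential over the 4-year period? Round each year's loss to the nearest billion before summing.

£890 billion

Year 1989: gap = -2.4 × (10.37 - 5.71) = -11.184%, loss ≈ 2999 × 11.184/100 ≈ 335.
Year 1990: gap = -2.4 × (8.24 - 5.71) = -6.072%, loss ≈ 2999 × 6.072/100 ≈ 182.
Year 1991: gap = -2.4 × (8.91 - 5.71) = -7.68%, loss ≈ 2999 × 7.68/100 ≈ 230.
Year 1992: gap = -2.4 × (7.69 - 5.71) = -4.752%, loss ≈ 2999 × 4.752/100 ≈ 143.
Total lost output = 335 + 182 + 230 + 143 = 890 billion.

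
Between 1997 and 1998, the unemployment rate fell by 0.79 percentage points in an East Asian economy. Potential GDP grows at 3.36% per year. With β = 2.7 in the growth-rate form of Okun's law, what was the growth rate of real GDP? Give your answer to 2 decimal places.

5.49%

Growth-rate Okun's law: g_Y = g_Y* - β × Δu.
g_Y = 3.36 - 2.7 × (-0.79) = 3.36 + 2.133 = 5.493%, i.e. 5.49% to 2 d.p.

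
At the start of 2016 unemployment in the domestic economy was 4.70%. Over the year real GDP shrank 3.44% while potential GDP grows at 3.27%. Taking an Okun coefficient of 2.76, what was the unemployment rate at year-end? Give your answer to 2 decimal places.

7.13%

Growth-rate Okun's law: g_Y = g_Y* - β × Δu, so Δu = (g_Y* - g_Y)/β.
Δu = (3.27 + 3.44)/2.76 = 6.71/2.76 = 2.43 percentage points.
Year-end unemployment = 4.7 + 2.43 = 7.13%.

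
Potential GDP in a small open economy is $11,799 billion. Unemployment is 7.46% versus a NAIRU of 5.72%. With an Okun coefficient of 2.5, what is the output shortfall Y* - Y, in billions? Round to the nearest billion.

Output gap = -2.5 × (7.46 - 5.72) = -2.5 × 1.74 = -4.35%.
Actual GDP ≈ 11799 × 0.9565 ≈ 11286 billion, so the shortfall is 11799 - 11286 = 513 billion.

$513 billion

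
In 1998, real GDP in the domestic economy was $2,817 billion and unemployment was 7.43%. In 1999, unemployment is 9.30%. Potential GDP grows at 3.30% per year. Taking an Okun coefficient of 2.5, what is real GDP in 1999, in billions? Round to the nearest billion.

Δu = 9.3 - 7.43 = 1.87 points.
Okun's law (growth form): g_Y = g_Y* - β × Δu = 3.30 - 2.5 × (1.87) = 3.3 - 4.675 = -1.375%.
Real GDP in the next year = 2817 × (1 - 1.375/100) = 2817 × 0.98625 ≈ 2778 billion.

$2,778 billion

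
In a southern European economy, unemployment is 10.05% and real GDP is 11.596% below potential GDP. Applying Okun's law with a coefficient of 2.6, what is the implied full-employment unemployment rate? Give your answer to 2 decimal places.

5.59%

From Okun's law, u - u* = -(output gap)/β = -(-11.596)/2.6 = 4.46 points.
So u* = 10.05 - 4.46 = 5.59%.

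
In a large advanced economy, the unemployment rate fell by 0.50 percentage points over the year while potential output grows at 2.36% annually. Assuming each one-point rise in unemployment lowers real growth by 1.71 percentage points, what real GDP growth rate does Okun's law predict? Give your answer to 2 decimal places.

Growth-rate Okun's law: g_Y = g_Y* - β × Δu.
g_Y = 2.36 - 1.71 × (-0.50) = 2.36 + 0.855 = 3.215%, i.e. 3.22% to 2 d.p.

3.22%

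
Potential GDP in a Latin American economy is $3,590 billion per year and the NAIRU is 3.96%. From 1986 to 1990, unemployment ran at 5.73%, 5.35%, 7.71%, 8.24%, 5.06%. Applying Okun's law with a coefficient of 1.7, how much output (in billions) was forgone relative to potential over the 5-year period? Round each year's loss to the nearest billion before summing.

$750 billion

Year 1986: gap = -1.7 × (5.73 - 3.96) = -3.009%, loss ≈ 3590 × 3.009/100 ≈ 108.
Year 1987: gap = -1.7 × (5.35 - 3.96) = -2.363%, loss ≈ 3590 × 2.363/100 ≈ 85.
Year 1988: gap = -1.7 × (7.71 - 3.96) = -6.375%, loss ≈ 3590 × 6.375/100 ≈ 229.
Year 1989: gap = -1.7 × (8.24 - 3.96) = -7.276%, loss ≈ 3590 × 7.276/100 ≈ 261.
Year 1990: gap = -1.7 × (5.06 - 3.96) = -1.87%, loss ≈ 3590 × 1.87/100 ≈ 67.
Total lost output = 108 + 85 + 229 + 261 + 67 = 750 billion.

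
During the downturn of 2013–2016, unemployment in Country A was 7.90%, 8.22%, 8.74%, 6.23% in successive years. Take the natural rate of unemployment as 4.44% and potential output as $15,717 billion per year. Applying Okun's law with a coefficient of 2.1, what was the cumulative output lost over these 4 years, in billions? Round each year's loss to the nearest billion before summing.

Year 2013: gap = -2.1 × (7.9 - 4.44) = -7.266%, loss ≈ 15717 × 7.266/100 ≈ 1142.
Year 2014: gap = -2.1 × (8.22 - 4.44) = -7.938%, loss ≈ 15717 × 7.938/100 ≈ 1248.
Year 2015: gap = -2.1 × (8.74 - 4.44) = -9.03%, loss ≈ 15717 × 9.03/100 ≈ 1419.
Year 2016: gap = -2.1 × (6.23 - 4.44) = -3.759%, loss ≈ 15717 × 3.759/100 ≈ 591.
Total lost output = 1142 + 1248 + 1419 + 591 = 4400 billion.

$4,400 billion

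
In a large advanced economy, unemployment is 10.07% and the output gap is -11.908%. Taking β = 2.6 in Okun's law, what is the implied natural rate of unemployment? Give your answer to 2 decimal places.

From Okun's law, u - u* = -(output gap)/β = -(-11.908)/2.6 = 4.58 points.
So u* = 10.07 - 4.58 = 5.49%.

5.49%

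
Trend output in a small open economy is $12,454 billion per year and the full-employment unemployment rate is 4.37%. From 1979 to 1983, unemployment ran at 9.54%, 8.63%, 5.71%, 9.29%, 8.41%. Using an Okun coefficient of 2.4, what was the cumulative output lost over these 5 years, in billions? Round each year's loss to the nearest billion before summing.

$5,898 billion

Year 1979: gap = -2.4 × (9.54 - 4.37) = -12.408%, loss ≈ 12454 × 12.408/100 ≈ 1545.
Year 1980: gap = -2.4 × (8.63 - 4.37) = -10.224%, loss ≈ 12454 × 10.224/100 ≈ 1273.
Year 1981: gap = -2.4 × (5.71 - 4.37) = -3.216%, loss ≈ 12454 × 3.216/100 ≈ 401.
Year 1982: gap = -2.4 × (9.29 - 4.37) = -11.808%, loss ≈ 12454 × 11.808/100 ≈ 1471.
Year 1983: gap = -2.4 × (8.41 - 4.37) = -9.696%, loss ≈ 12454 × 9.696/100 ≈ 1208.
Total lost output = 1545 + 1273 + 401 + 1471 + 1208 = 5898 billion.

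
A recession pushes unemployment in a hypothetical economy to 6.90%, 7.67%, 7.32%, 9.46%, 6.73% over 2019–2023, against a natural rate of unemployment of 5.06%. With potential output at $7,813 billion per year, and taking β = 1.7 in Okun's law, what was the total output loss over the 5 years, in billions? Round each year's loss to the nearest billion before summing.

Year 2019: gap = -1.7 × (6.9 - 5.06) = -3.128%, loss ≈ 7813 × 3.128/100 ≈ 244.
Year 2020: gap = -1.7 × (7.67 - 5.06) = -4.437%, loss ≈ 7813 × 4.437/100 ≈ 347.
Year 2021: gap = -1.7 × (7.32 - 5.06) = -3.842%, loss ≈ 7813 × 3.842/100 ≈ 300.
Year 2022: gap = -1.7 × (9.46 - 5.06) = -7.48%, loss ≈ 7813 × 7.48/100 ≈ 584.
Year 2023: gap = -1.7 × (6.73 - 5.06) = -2.839%, loss ≈ 7813 × 2.839/100 ≈ 222.
Total lost output = 244 + 347 + 300 + 584 + 222 = 1697 billion.

$1,697 billion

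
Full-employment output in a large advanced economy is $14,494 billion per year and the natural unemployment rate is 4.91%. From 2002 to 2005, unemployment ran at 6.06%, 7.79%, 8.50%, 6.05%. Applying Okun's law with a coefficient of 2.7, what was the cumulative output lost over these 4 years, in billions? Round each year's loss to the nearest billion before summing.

$3,428 billion

Year 2002: gap = -2.7 × (6.06 - 4.91) = -3.105%, loss ≈ 14494 × 3.105/100 ≈ 450.
Year 2003: gap = -2.7 × (7.79 - 4.91) = -7.776%, loss ≈ 14494 × 7.776/100 ≈ 1127.
Year 2004: gap = -2.7 × (8.5 - 4.91) = -9.693%, loss ≈ 14494 × 9.693/100 ≈ 1405.
Year 2005: gap = -2.7 × (6.05 - 4.91) = -3.078%, loss ≈ 14494 × 3.078/100 ≈ 446.
Total lost output = 450 + 1127 + 1405 + 446 = 3428 billion.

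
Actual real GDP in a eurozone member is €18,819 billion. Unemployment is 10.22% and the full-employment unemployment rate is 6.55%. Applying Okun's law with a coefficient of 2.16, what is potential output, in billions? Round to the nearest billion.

Unemployment gap = 10.22 - 6.55 = 3.67 points, so output gap = -2.16 × 3.67 = -7.9272%.
Since Y = Y* × (1 + gap/100), Y* = 18819/0.920728 ≈ 20439 billion.

€20,439 billion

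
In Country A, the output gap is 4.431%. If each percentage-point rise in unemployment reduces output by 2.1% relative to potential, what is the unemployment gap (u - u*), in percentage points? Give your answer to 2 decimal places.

-2.11 percentage points

Okun's law: output gap = -β × (u - u*), so u - u* = -(output gap)/β.
u - u* = -(4.431)/2.1 = -2.11 percentage points.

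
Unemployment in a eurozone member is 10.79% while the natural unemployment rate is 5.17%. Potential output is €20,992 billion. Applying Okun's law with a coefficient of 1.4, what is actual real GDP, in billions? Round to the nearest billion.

Unemployment gap = 10.79 - 5.17 = 5.62 points, so the output gap is -1.4 × 5.62 = -7.868%.
Actual GDP = 20992 × (1 - 7.868/100) = 20992 × 0.92132 ≈ 19340 billion.

€19,340 billion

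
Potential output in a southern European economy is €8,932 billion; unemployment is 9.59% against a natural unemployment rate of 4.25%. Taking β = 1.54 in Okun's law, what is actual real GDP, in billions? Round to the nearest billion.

Unemployment gap = 9.59 - 4.25 = 5.34 points, so the output gap is -1.54 × 5.34 = -8.2236%.
Actual GDP = 8932 × (1 - 8.2236/100) = 8932 × 0.917764 ≈ 8197 billion.

€8,197 billion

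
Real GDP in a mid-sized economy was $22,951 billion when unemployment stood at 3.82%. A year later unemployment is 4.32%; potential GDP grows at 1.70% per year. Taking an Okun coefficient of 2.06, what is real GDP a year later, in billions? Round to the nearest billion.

Δu = 4.32 - 3.82 = 0.5 points.
Okun's law (growth form): g_Y = g_Y* - β × Δu = 1.70 - 2.06 × (0.50) = 1.7 - 1.03 = 0.67%.
Real GDP in the next year = 22951 × (1 + 0.67/100) = 22951 × 1.0067 ≈ 23105 billion.

$23,105 billion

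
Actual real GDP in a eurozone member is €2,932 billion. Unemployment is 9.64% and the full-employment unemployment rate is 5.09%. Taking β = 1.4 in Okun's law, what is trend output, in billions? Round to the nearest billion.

€3,131 billion

Unemployment gap = 9.64 - 5.09 = 4.55 points, so output gap = -1.4 × 4.55 = -6.37%.
Since Y = Y* × (1 + gap/100), Y* = 2932/0.9363 ≈ 3131 billion.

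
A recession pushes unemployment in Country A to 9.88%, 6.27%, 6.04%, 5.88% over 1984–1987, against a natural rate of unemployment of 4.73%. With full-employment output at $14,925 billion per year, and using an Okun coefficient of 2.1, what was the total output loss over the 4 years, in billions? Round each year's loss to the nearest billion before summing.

Year 1984: gap = -2.1 × (9.88 - 4.73) = -10.815%, loss ≈ 14925 × 10.815/100 ≈ 1614.
Year 1985: gap = -2.1 × (6.27 - 4.73) = -3.234%, loss ≈ 14925 × 3.234/100 ≈ 483.
Year 1986: gap = -2.1 × (6.04 - 4.73) = -2.751%, loss ≈ 14925 × 2.751/100 ≈ 411.
Year 1987: gap = -2.1 × (5.88 - 4.73) = -2.415%, loss ≈ 14925 × 2.415/100 ≈ 360.
Total lost output = 1614 + 483 + 411 + 360 = 2868 billion.

$2,868 billion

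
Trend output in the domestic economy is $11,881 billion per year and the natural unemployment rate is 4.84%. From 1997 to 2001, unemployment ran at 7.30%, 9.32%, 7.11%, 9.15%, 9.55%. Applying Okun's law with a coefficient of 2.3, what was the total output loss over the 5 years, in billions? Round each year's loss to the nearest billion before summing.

$4,981 billion

Year 1997: gap = -2.3 × (7.3 - 4.84) = -5.658%, loss ≈ 11881 × 5.658/100 ≈ 672.
Year 1998: gap = -2.3 × (9.32 - 4.84) = -10.304%, loss ≈ 11881 × 10.304/100 ≈ 1224.
Year 1999: gap = -2.3 × (7.11 - 4.84) = -5.221%, loss ≈ 11881 × 5.221/100 ≈ 620.
Year 2000: gap = -2.3 × (9.15 - 4.84) = -9.913%, loss ≈ 11881 × 9.913/100 ≈ 1178.
Year 2001: gap = -2.3 × (9.55 - 4.84) = -10.833%, loss ≈ 11881 × 10.833/100 ≈ 1287.
Total lost output = 672 + 1224 + 620 + 1178 + 1287 = 4981 billion.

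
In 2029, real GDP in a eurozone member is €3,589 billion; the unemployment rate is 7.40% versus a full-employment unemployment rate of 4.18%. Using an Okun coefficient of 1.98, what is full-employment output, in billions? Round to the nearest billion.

Unemployment gap = 7.4 - 4.18 = 3.22 points, so output gap = -1.98 × 3.22 = -6.3756%.
Since Y = Y* × (1 + gap/100), Y* = 3589/0.936244 ≈ 3833 billion.

€3,833 billion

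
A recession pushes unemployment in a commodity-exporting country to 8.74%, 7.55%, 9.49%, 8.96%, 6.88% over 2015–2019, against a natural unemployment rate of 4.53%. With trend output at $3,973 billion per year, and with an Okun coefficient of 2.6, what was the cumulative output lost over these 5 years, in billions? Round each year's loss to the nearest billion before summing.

$1,960 billion

Year 2015: gap = -2.6 × (8.74 - 4.53) = -10.946%, loss ≈ 3973 × 10.946/100 ≈ 435.
Year 2016: gap = -2.6 × (7.55 - 4.53) = -7.852%, loss ≈ 3973 × 7.852/100 ≈ 312.
Year 2017: gap = -2.6 × (9.49 - 4.53) = -12.896%, loss ≈ 3973 × 12.896/100 ≈ 512.
Year 2018: gap = -2.6 × (8.96 - 4.53) = -11.518%, loss ≈ 3973 × 11.518/100 ≈ 458.
Year 2019: gap = -2.6 × (6.88 - 4.53) = -6.11%, loss ≈ 3973 × 6.11/100 ≈ 243.
Total lost output = 435 + 312 + 512 + 458 + 243 = 1960 billion.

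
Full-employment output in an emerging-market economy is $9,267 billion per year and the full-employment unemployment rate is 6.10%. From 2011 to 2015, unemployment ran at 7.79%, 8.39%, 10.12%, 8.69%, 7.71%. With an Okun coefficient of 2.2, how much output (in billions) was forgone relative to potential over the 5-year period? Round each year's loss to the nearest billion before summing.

$2,488 billion

Year 2011: gap = -2.2 × (7.79 - 6.1) = -3.718%, loss ≈ 9267 × 3.718/100 ≈ 345.
Year 2012: gap = -2.2 × (8.39 - 6.1) = -5.038%, loss ≈ 9267 × 5.038/100 ≈ 467.
Year 2013: gap = -2.2 × (10.12 - 6.1) = -8.844%, loss ≈ 9267 × 8.844/100 ≈ 820.
Year 2014: gap = -2.2 × (8.69 - 6.1) = -5.698%, loss ≈ 9267 × 5.698/100 ≈ 528.
Year 2015: gap = -2.2 × (7.71 - 6.1) = -3.542%, loss ≈ 9267 × 3.542/100 ≈ 328.
Total lost output = 345 + 467 + 820 + 528 + 328 = 2488 billion.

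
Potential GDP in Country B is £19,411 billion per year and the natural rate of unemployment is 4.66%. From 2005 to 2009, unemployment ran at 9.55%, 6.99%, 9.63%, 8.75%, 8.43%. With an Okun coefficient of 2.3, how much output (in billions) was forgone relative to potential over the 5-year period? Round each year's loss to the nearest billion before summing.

£8,951 billion

Year 2005: gap = -2.3 × (9.55 - 4.66) = -11.247%, loss ≈ 19411 × 11.247/100 ≈ 2183.
Year 2006: gap = -2.3 × (6.99 - 4.66) = -5.359%, loss ≈ 19411 × 5.359/100 ≈ 1040.
Year 2007: gap = -2.3 × (9.63 - 4.66) = -11.431%, loss ≈ 19411 × 11.431/100 ≈ 2219.
Year 2008: gap = -2.3 × (8.75 - 4.66) = -9.407%, loss ≈ 19411 × 9.407/100 ≈ 1826.
Year 2009: gap = -2.3 × (8.43 - 4.66) = -8.671%, loss ≈ 19411 × 8.671/100 ≈ 1683.
Total lost output = 2183 + 1040 + 2219 + 1826 + 1683 = 8951 billion.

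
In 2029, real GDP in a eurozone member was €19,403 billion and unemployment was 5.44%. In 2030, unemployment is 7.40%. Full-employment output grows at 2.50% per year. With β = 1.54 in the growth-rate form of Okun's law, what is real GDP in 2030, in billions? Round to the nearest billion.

€19,302 billion

Δu = 7.4 - 5.44 = 1.96 points.
Okun's law (growth form): g_Y = g_Y* - β × Δu = 2.50 - 1.54 × (1.96) = 2.5 - 3.0184 = -0.5184%.
Real GDP in the next year = 19403 × (1 - 0.5184/100) = 19403 × 0.994816 ≈ 19302 billion.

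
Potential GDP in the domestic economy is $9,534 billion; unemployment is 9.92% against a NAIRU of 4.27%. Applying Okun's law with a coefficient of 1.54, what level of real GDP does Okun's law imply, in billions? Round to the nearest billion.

Unemployment gap = 9.92 - 4.27 = 5.65 points, so the output gap is -1.54 × 5.65 = -8.701%.
Actual GDP = 9534 × (1 - 8.701/100) = 9534 × 0.91299 ≈ 8704 billion.

$8,704 billion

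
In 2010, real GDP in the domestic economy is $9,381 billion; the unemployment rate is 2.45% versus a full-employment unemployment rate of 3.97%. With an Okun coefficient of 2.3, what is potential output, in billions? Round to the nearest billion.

Unemployment gap = 2.45 - 3.97 = -1.52 points, so output gap = -2.3 × (-1.52) = 3.496%.
Since Y = Y* × (1 + gap/100), Y* = 9381/1.03496 ≈ 9064 billion.

$9,064 billion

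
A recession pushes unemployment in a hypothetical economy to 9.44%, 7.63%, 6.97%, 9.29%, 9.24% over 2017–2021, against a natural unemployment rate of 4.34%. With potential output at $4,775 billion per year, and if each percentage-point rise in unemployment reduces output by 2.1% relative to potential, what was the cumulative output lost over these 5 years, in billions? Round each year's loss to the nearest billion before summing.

$2,092 billion

Year 2017: gap = -2.1 × (9.44 - 4.34) = -10.71%, loss ≈ 4775 × 10.71/100 ≈ 511.
Year 2018: gap = -2.1 × (7.63 - 4.34) = -6.909%, loss ≈ 4775 × 6.909/100 ≈ 330.
Year 2019: gap = -2.1 × (6.97 - 4.34) = -5.523%, loss ≈ 4775 × 5.523/100 ≈ 264.
Year 2020: gap = -2.1 × (9.29 - 4.34) = -10.395%, loss ≈ 4775 × 10.395/100 ≈ 496.
Year 2021: gap = -2.1 × (9.24 - 4.34) = -10.29%, loss ≈ 4775 × 10.29/100 ≈ 491.
Total lost output = 511 + 330 + 264 + 496 + 491 = 2092 billion.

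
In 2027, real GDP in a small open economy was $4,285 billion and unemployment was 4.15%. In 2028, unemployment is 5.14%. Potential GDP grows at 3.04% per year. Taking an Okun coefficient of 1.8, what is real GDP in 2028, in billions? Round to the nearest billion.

Δu = 5.14 - 4.15 = 0.99 points.
Okun's law (growth form): g_Y = g_Y* - β × Δu = 3.04 - 1.8 × (0.99) = 3.04 - 1.782 = 1.258%.
Real GDP in the next year = 4285 × (1 + 1.258/100) = 4285 × 1.01258 ≈ 4339 billion.

$4,339 billion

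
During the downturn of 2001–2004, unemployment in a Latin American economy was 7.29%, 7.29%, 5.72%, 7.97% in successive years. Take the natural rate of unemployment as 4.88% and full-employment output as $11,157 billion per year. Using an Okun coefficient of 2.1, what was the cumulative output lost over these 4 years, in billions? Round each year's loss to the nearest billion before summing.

Year 2001: gap = -2.1 × (7.29 - 4.88) = -5.061%, loss ≈ 11157 × 5.061/100 ≈ 565.
Year 2002: gap = -2.1 × (7.29 - 4.88) = -5.061%, loss ≈ 11157 × 5.061/100 ≈ 565.
Year 2003: gap = -2.1 × (5.72 - 4.88) = -1.764%, loss ≈ 11157 × 1.764/100 ≈ 197.
Year 2004: gap = -2.1 × (7.97 - 4.88) = -6.489%, loss ≈ 11157 × 6.489/100 ≈ 724.
Total lost output = 565 + 565 + 197 + 724 = 2051 billion.

$2,051 billion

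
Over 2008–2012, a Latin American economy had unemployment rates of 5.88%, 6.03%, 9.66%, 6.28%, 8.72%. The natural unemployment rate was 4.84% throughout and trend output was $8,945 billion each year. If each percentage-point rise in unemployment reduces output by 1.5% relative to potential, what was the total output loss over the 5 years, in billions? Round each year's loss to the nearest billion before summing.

Year 2008: gap = -1.5 × (5.88 - 4.84) = -1.56%, loss ≈ 8945 × 1.56/100 ≈ 140.
Year 2009: gap = -1.5 × (6.03 - 4.84) = -1.785%, loss ≈ 8945 × 1.785/100 ≈ 160.
Year 2010: gap = -1.5 × (9.66 - 4.84) = -7.23%, loss ≈ 8945 × 7.23/100 ≈ 647.
Year 2011: gap = -1.5 × (6.28 - 4.84) = -2.16%, loss ≈ 8945 × 2.16/100 ≈ 193.
Year 2012: gap = -1.5 × (8.72 - 4.84) = -5.82%, loss ≈ 8945 × 5.82/100 ≈ 521.
Total lost output = 140 + 160 + 647 + 193 + 521 = 1661 billion.

$1,661 billion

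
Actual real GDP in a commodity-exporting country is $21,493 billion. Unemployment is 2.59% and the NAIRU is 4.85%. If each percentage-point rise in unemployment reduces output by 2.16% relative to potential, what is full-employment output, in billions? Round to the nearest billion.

Unemployment gap = 2.59 - 4.85 = -2.26 points, so output gap = -2.16 × (-2.26) = 4.8816%.
Since Y = Y* × (1 + gap/100), Y* = 21493/1.048816 ≈ 20493 billion.

$20,493 billion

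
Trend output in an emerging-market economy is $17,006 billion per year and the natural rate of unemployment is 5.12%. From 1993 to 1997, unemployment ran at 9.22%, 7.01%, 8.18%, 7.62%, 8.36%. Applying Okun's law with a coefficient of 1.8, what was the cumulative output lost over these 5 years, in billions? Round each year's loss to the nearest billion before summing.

$4,528 billion

Year 1993: gap = -1.8 × (9.22 - 5.12) = -7.38%, loss ≈ 17006 × 7.38/100 ≈ 1255.
Year 1994: gap = -1.8 × (7.01 - 5.12) = -3.402%, loss ≈ 17006 × 3.402/100 ≈ 579.
Year 1995: gap = -1.8 × (8.18 - 5.12) = -5.508%, loss ≈ 17006 × 5.508/100 ≈ 937.
Year 1996: gap = -1.8 × (7.62 - 5.12) = -4.5%, loss ≈ 17006 × 4.5/100 ≈ 765.
Year 1997: gap = -1.8 × (8.36 - 5.12) = -5.832%, loss ≈ 17006 × 5.832/100 ≈ 992.
Total lost output = 1255 + 579 + 937 + 765 + 992 = 4528 billion.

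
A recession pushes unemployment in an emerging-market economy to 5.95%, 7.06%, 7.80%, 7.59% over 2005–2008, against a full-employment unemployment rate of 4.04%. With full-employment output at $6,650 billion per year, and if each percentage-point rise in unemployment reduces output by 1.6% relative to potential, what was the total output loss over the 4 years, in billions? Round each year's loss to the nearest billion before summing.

Year 2005: gap = -1.6 × (5.95 - 4.04) = -3.056%, loss ≈ 6650 × 3.056/100 ≈ 203.
Year 2006: gap = -1.6 × (7.06 - 4.04) = -4.832%, loss ≈ 6650 × 4.832/100 ≈ 321.
Year 2007: gap = -1.6 × (7.8 - 4.04) = -6.016%, loss ≈ 6650 × 6.016/100 ≈ 400.
Year 2008: gap = -1.6 × (7.59 - 4.04) = -5.68%, loss ≈ 6650 × 5.68/100 ≈ 378.
Total lost output = 203 + 321 + 400 + 378 = 1302 billion.

$1,302 billion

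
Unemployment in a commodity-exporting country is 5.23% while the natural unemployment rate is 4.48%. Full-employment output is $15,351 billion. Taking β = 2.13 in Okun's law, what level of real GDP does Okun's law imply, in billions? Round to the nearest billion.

$15,106 billion

Unemployment gap = 5.23 - 4.48 = 0.75 points, so the output gap is -2.13 × 0.75 = -1.5975%.
Actual GDP = 15351 × (1 - 1.5975/100) = 15351 × 0.984025 ≈ 15106 billion.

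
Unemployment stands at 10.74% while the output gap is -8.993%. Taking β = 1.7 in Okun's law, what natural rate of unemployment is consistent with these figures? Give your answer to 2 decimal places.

5.45%

From Okun's law, u - u* = -(output gap)/β = -(-8.993)/1.7 = 5.29 points.
So u* = 10.74 - 5.29 = 5.45%.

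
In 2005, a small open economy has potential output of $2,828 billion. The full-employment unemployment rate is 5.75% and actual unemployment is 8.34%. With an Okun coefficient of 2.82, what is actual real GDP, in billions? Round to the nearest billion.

Unemployment gap = 8.34 - 5.75 = 2.59 points, so the output gap is -2.82 × 2.59 = -7.3038%.
Actual GDP = 2828 × (1 - 7.3038/100) = 2828 × 0.926962 ≈ 2621 billion.

$2,621 billion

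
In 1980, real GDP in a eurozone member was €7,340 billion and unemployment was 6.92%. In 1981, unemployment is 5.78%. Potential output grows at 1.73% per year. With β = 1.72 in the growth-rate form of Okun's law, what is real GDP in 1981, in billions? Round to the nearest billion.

Δu = 5.78 - 6.92 = -1.14 points.
Okun's law (growth form): g_Y = g_Y* - β × Δu = 1.73 - 1.72 × (-1.14) = 1.73 + 1.9608 = 3.6908%.
Real GDP in the next year = 7340 × (1 + 3.6908/100) = 7340 × 1.036908 ≈ 7611 billion.

€7,611 billion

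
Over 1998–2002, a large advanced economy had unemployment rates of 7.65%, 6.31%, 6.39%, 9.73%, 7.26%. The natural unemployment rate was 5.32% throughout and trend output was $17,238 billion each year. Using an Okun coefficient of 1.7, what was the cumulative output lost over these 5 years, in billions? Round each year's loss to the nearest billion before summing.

Year 1998: gap = -1.7 × (7.65 - 5.32) = -3.961%, loss ≈ 17238 × 3.961/100 ≈ 683.
Year 1999: gap = -1.7 × (6.31 - 5.32) = -1.683%, loss ≈ 17238 × 1.683/100 ≈ 290.
Year 2000: gap = -1.7 × (6.39 - 5.32) = -1.819%, loss ≈ 17238 × 1.819/100 ≈ 314.
Year 2001: gap = -1.7 × (9.73 - 5.32) = -7.497%, loss ≈ 17238 × 7.497/100 ≈ 1292.
Year 2002: gap = -1.7 × (7.26 - 5.32) = -3.298%, loss ≈ 17238 × 3.298/100 ≈ 569.
Total lost output = 683 + 290 + 314 + 1292 + 569 = 3148 billion.

$3,148 billion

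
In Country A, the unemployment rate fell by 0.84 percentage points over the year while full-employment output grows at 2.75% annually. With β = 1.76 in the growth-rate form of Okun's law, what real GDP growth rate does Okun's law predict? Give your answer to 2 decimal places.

4.23%

Growth-rate Okun's law: g_Y = g_Y* - β × Δu.
g_Y = 2.75 - 1.76 × (-0.84) = 2.75 + 1.4784 = 4.2284%, i.e. 4.23% to 2 d.p.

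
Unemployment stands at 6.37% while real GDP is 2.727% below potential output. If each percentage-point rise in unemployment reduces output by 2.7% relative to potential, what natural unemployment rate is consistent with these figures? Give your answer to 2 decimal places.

5.36%

From Okun's law, u - u* = -(output gap)/β = -(-2.727)/2.7 = 1.01 points.
So u* = 6.37 - 1.01 = 5.36%.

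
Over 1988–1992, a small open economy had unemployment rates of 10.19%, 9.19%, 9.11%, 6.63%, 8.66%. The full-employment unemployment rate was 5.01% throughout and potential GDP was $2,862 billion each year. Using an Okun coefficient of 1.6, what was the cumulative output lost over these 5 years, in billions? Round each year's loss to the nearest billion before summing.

Year 1988: gap = -1.6 × (10.19 - 5.01) = -8.288%, loss ≈ 2862 × 8.288/100 ≈ 237.
Year 1989: gap = -1.6 × (9.19 - 5.01) = -6.688%, loss ≈ 2862 × 6.688/100 ≈ 191.
Year 1990: gap = -1.6 × (9.11 - 5.01) = -6.56%, loss ≈ 2862 × 6.56/100 ≈ 188.
Year 1991: gap = -1.6 × (6.63 - 5.01) = -2.592%, loss ≈ 2862 × 2.592/100 ≈ 74.
Year 1992: gap = -1.6 × (8.66 - 5.01) = -5.84%, loss ≈ 2862 × 5.84/100 ≈ 167.
Total lost output = 237 + 191 + 188 + 74 + 167 = 857 billion.

$857 billion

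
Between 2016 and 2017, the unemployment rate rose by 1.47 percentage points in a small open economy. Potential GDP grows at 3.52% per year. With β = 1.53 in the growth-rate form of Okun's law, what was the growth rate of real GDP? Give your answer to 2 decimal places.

Growth-rate Okun's law: g_Y = g_Y* - β × Δu.
g_Y = 3.52 - 1.53 × (1.47) = 3.52 - 2.2491 = 1.2709%, i.e. 1.27% to 2 d.p.

1.27%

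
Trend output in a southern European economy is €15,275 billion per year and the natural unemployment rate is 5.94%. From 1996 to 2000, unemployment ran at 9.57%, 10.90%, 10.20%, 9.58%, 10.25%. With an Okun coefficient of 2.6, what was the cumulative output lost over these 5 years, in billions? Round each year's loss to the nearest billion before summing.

Year 1996: gap = -2.6 × (9.57 - 5.94) = -9.438%, loss ≈ 15275 × 9.438/100 ≈ 1442.
Year 1997: gap = -2.6 × (10.9 - 5.94) = -12.896%, loss ≈ 15275 × 12.896/100 ≈ 1970.
Year 1998: gap = -2.6 × (10.2 - 5.94) = -11.076%, loss ≈ 15275 × 11.076/100 ≈ 1692.
Year 1999: gap = -2.6 × (9.58 - 5.94) = -9.464%, loss ≈ 15275 × 9.464/100 ≈ 1446.
Year 2000: gap = -2.6 × (10.25 - 5.94) = -11.206%, loss ≈ 15275 × 11.206/100 ≈ 1712.
Total lost output = 1442 + 1970 + 1692 + 1446 + 1712 = 8262 billion.

€8,262 billion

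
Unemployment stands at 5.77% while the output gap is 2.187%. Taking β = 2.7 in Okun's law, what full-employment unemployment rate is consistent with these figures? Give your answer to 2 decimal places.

From Okun's law, u - u* = -(output gap)/β = -(2.187)/2.7 = -0.81 points.
So u* = 5.77 + 0.81 = 6.58%.

6.58%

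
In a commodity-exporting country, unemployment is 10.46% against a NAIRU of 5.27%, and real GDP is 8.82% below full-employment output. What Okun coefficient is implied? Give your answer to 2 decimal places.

β ≈ 1.70

Okun's law: output gap = -β × (u - u*).
-8.82 = -β × (10.46 - 5.27) = -β × 5.19, so β = 8.82/5.19 = 1.70.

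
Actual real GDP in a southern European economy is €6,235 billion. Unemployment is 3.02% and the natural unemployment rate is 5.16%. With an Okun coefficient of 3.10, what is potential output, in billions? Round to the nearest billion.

Unemployment gap = 3.02 - 5.16 = -2.14 points, so output gap = -3.1 × (-2.14) = 6.634%.
Since Y = Y* × (1 + gap/100), Y* = 6235/1.06634 ≈ 5847 billion.

€5,847 billion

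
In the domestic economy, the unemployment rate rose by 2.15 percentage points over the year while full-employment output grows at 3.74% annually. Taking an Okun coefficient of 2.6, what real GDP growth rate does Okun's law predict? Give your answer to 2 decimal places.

Growth-rate Okun's law: g_Y = g_Y* - β × Δu.
g_Y = 3.74 - 2.6 × (2.15) = 3.74 - 5.59 = -1.85%, i.e. -1.85% to 2 d.p.

-1.85%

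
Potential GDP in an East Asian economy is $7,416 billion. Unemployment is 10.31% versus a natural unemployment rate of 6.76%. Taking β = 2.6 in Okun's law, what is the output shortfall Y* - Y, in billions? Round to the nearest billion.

Output gap = -2.6 × (10.31 - 6.76) = -2.6 × 3.55 = -9.23%.
Actual GDP ≈ 7416 × 0.9077 ≈ 6732 billion, so the shortfall is 7416 - 6732 = 684 billion.

$684 billion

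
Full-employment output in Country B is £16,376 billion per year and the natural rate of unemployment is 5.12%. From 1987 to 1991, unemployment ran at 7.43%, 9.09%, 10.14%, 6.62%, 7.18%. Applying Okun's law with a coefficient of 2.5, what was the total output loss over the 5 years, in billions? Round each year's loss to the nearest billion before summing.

£6,083 billion

Year 1987: gap = -2.5 × (7.43 - 5.12) = -5.775%, loss ≈ 16376 × 5.775/100 ≈ 946.
Year 1988: gap = -2.5 × (9.09 - 5.12) = -9.925%, loss ≈ 16376 × 9.925/100 ≈ 1625.
Year 1989: gap = -2.5 × (10.14 - 5.12) = -12.55%, loss ≈ 16376 × 12.55/100 ≈ 2055.
Year 1990: gap = -2.5 × (6.62 - 5.12) = -3.75%, loss ≈ 16376 × 3.75/100 ≈ 614.
Year 1991: gap = -2.5 × (7.18 - 5.12) = -5.15%, loss ≈ 16376 × 5.15/100 ≈ 843.
Total lost output = 946 + 1625 + 2055 + 614 + 843 = 6083 billion.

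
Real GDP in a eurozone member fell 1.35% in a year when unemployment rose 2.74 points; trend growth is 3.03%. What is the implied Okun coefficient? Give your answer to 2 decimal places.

β ≈ 1.60

Growth form: g_Y = g_Y* - β × Δu, so β = (g_Y* - g_Y)/Δu.
β = (3.03 + 1.35)/2.74 = 4.38/2.74 = 1.60.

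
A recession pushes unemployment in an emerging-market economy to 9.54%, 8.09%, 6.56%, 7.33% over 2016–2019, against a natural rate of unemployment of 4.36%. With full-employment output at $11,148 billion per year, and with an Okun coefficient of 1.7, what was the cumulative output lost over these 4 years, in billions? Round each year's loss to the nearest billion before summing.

$2,669 billion

Year 2016: gap = -1.7 × (9.54 - 4.36) = -8.806%, loss ≈ 11148 × 8.806/100 ≈ 982.
Year 2017: gap = -1.7 × (8.09 - 4.36) = -6.341%, loss ≈ 11148 × 6.341/100 ≈ 707.
Year 2018: gap = -1.7 × (6.56 - 4.36) = -3.74%, loss ≈ 11148 × 3.74/100 ≈ 417.
Year 2019: gap = -1.7 × (7.33 - 4.36) = -5.049%, loss ≈ 11148 × 5.049/100 ≈ 563.
Total lost output = 982 + 707 + 417 + 563 = 2669 billion.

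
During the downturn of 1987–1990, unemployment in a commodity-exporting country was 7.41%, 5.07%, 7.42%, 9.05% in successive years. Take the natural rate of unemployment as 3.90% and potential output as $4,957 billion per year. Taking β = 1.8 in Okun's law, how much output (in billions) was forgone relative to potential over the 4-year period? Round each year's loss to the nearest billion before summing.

$1,191 billion

Year 1987: gap = -1.8 × (7.41 - 3.9) = -6.318%, loss ≈ 4957 × 6.318/100 ≈ 313.
Year 1988: gap = -1.8 × (5.07 - 3.9) = -2.106%, loss ≈ 4957 × 2.106/100 ≈ 104.
Year 1989: gap = -1.8 × (7.42 - 3.9) = -6.336%, loss ≈ 4957 × 6.336/100 ≈ 314.
Year 1990: gap = -1.8 × (9.05 - 3.9) = -9.27%, loss ≈ 4957 × 9.27/100 ≈ 460.
Total lost output = 313 + 104 + 314 + 460 = 1191 billion.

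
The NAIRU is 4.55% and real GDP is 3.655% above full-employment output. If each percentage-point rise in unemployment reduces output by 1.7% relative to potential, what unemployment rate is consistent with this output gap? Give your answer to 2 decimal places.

2.40%

From Okun's law, u - u* = -(output gap)/β = -(3.655)/1.7 = -2.15 points.
So u = 4.55 - 2.15 = 2.40%.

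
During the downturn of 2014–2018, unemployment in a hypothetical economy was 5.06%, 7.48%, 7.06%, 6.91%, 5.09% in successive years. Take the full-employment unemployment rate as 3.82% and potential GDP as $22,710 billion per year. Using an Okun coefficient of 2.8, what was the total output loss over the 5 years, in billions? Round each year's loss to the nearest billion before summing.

Year 2014: gap = -2.8 × (5.06 - 3.82) = -3.472%, loss ≈ 22710 × 3.472/100 ≈ 788.
Year 2015: gap = -2.8 × (7.48 - 3.82) = -10.248%, loss ≈ 22710 × 10.248/100 ≈ 2327.
Year 2016: gap = -2.8 × (7.06 - 3.82) = -9.072%, loss ≈ 22710 × 9.072/100 ≈ 2060.
Year 2017: gap = -2.8 × (6.91 - 3.82) = -8.652%, loss ≈ 22710 × 8.652/100 ≈ 1965.
Year 2018: gap = -2.8 × (5.09 - 3.82) = -3.556%, loss ≈ 22710 × 3.556/100 ≈ 808.
Total lost output = 788 + 2327 + 2060 + 1965 + 808 = 7948 billion.

$7,948 billion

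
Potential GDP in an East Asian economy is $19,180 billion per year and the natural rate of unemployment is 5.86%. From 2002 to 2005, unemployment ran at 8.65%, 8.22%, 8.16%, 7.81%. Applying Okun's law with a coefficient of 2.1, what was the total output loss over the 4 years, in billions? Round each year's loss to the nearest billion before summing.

$3,786 billion

Year 2002: gap = -2.1 × (8.65 - 5.86) = -5.859%, loss ≈ 19180 × 5.859/100 ≈ 1124.
Year 2003: gap = -2.1 × (8.22 - 5.86) = -4.956%, loss ≈ 19180 × 4.956/100 ≈ 951.
Year 2004: gap = -2.1 × (8.16 - 5.86) = -4.83%, loss ≈ 19180 × 4.83/100 ≈ 926.
Year 2005: gap = -2.1 × (7.81 - 5.86) = -4.095%, loss ≈ 19180 × 4.095/100 ≈ 785.
Total lost output = 1124 + 951 + 926 + 785 = 3786 billion.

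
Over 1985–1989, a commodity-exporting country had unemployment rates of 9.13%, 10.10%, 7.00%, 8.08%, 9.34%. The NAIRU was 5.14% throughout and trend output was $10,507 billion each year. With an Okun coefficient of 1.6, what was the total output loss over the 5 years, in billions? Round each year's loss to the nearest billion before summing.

Year 1985: gap = -1.6 × (9.13 - 5.14) = -6.384%, loss ≈ 10507 × 6.384/100 ≈ 671.
Year 1986: gap = -1.6 × (10.1 - 5.14) = -7.936%, loss ≈ 10507 × 7.936/100 ≈ 834.
Year 1987: gap = -1.6 × (7 - 5.14) = -2.976%, loss ≈ 10507 × 2.976/100 ≈ 313.
Year 1988: gap = -1.6 × (8.08 - 5.14) = -4.704%, loss ≈ 10507 × 4.704/100 ≈ 494.
Year 1989: gap = -1.6 × (9.34 - 5.14) = -6.72%, loss ≈ 10507 × 6.72/100 ≈ 706.
Total lost output = 671 + 834 + 313 + 494 + 706 = 3018 billion.

$3,018 billion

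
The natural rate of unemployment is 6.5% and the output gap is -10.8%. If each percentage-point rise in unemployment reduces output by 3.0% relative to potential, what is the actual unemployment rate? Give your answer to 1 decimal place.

From Okun's law, u - u* = -(output gap)/β = -(-10.8)/3.0 = 3.6 points.
So u = 6.5 + 3.6 = 10.1%.

10.1%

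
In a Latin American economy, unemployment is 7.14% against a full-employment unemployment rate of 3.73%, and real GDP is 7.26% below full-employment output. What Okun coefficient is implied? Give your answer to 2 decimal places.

Okun's law: output gap = -β × (u - u*).
-7.26 = -β × (7.14 - 3.73) = -β × 3.41, so β = 7.26/3.41 = 2.13.

β ≈ 2.13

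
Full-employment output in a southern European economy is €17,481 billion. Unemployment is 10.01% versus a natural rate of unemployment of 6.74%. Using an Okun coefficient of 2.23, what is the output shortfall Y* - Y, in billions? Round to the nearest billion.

€1,275 billion

Output gap = -2.23 × (10.01 - 6.74) = -2.23 × 3.27 = -7.2921%.
Actual GDP ≈ 17481 × 0.927079 ≈ 16206 billion, so the shortfall is 17481 - 16206 = 1275 billion.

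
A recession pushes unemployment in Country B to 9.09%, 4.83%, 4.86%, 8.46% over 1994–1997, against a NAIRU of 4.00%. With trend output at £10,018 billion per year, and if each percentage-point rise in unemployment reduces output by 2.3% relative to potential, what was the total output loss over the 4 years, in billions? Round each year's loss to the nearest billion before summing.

Year 1994: gap = -2.3 × (9.09 - 4) = -11.707%, loss ≈ 10018 × 11.707/100 ≈ 1173.
Year 1995: gap = -2.3 × (4.83 - 4) = -1.909%, loss ≈ 10018 × 1.909/100 ≈ 191.
Year 1996: gap = -2.3 × (4.86 - 4) = -1.978%, loss ≈ 10018 × 1.978/100 ≈ 198.
Year 1997: gap = -2.3 × (8.46 - 4) = -10.258%, loss ≈ 10018 × 10.258/100 ≈ 1028.
Total lost output = 1173 + 191 + 198 + 1028 = 2590 billion.

£2,590 billion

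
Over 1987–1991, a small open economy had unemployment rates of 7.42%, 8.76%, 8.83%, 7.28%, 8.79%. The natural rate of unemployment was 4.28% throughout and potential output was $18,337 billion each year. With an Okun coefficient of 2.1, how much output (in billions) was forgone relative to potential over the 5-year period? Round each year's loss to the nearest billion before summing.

$7,578 billion

Year 1987: gap = -2.1 × (7.42 - 4.28) = -6.594%, loss ≈ 18337 × 6.594/100 ≈ 1209.
Year 1988: gap = -2.1 × (8.76 - 4.28) = -9.408%, loss ≈ 18337 × 9.408/100 ≈ 1725.
Year 1989: gap = -2.1 × (8.83 - 4.28) = -9.555%, loss ≈ 18337 × 9.555/100 ≈ 1752.
Year 1990: gap = -2.1 × (7.28 - 4.28) = -6.3%, loss ≈ 18337 × 6.3/100 ≈ 1155.
Year 1991: gap = -2.1 × (8.79 - 4.28) = -9.471%, loss ≈ 18337 × 9.471/100 ≈ 1737.
Total lost output = 1209 + 1725 + 1752 + 1155 + 1737 = 7578 billion.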